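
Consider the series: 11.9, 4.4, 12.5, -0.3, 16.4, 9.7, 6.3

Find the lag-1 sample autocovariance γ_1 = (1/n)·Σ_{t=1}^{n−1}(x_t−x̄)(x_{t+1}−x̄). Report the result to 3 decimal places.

-18.329

Mean x̄ = (11.9 + 4.4 + 12.5 − 0.3 + 16.4 + 9.7 + 6.3)/7 = 8.7000
Deviations: 3.2000, -4.3000, 3.8000, -9.0000, 7.7000, 1.0000, -2.4000
Σ_{t=1}^{6}(x_t−x̄)(x_{t+1}−x̄) = -128.3000
γ_1 = -128.3000 / 7 = -18.329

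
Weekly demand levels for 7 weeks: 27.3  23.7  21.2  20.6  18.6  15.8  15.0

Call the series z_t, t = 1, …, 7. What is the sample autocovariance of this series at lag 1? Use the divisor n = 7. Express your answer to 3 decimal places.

Mean z̄ = (27.3 + 23.7 + 21.2 + 20.6 + 18.6 + 15.8 + 15.0)/7 = 20.3143
Deviations: 6.9857, 3.3857, 0.8857, 0.2857, -1.7143, -4.5143, -5.3143
Σ_{t=1}^{6}(z_t−z̄)(z_{t+1}−z̄) = 58.1427
γ_1 = 58.1427 / 7 = 8.306

8.306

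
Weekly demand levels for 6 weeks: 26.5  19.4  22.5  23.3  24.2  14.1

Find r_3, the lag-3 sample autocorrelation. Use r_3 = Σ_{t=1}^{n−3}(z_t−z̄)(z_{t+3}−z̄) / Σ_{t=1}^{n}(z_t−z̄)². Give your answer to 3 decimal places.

Mean z̄ = (26.5 + 19.4 + 22.5 + 23.3 + 24.2 + 14.1)/6 = 21.6667
Deviations from mean: 4.8333, -2.2667, 0.8333, 1.6333, 2.5333, -7.5667
Σ(z_t−z̄)(z_{t+3}−z̄) = (7.8944) + (-5.7422) + (-6.3056) = -4.1533
Denominator Σ(z_t−z̄)² = 95.5333
r_3 = -4.1533 / 95.5333 = -0.043

-0.043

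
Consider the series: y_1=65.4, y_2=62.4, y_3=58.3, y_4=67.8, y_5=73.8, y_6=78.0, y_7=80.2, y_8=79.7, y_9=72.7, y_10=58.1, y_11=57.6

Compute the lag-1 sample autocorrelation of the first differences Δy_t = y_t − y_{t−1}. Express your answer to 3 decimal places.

0.401

First differences Δy: -3.0, -4.1, 9.5, 6.0, 4.2, 2.2, -0.5, -7.0, -14.6, -0.5
Mean of differences = -0.7800
Numerator Σ(Δy_t−Δȳ)(Δy_{t+1}−Δȳ) = 172.7276
Denominator Σ(Δy_t−Δȳ)² = 431.1160
r_1(Δy) = 172.7276 / 431.1160 = 0.401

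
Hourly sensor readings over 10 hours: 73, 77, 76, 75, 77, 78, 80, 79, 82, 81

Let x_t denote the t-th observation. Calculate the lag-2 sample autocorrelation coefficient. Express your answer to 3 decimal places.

Mean x̄ = (73 + 77 + 76 + 75 + 77 + 78 + 80 + 79 + 82 + 81)/10 = 77.8000
Numerator Σ_{t=1}^{8}(x_t−x̄)(x_{t+2}−x̄) = 23.3200
Denominator Σ(x_t−x̄)² = 69.6000
r_2 = 23.3200 / 69.6000 = 0.335

0.335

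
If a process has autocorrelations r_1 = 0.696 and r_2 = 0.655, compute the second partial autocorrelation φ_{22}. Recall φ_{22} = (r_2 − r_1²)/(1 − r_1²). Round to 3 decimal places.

0.331

φ_{22} = (r_2 − r_1²) / (1 − r_1²)
r_1² = (0.696)² = 0.484416
Numerator = 0.655 − 0.4844 = 0.1706; denominator = 1 − 0.4844 = 0.5156
φ_{22} = 0.1706 / 0.5156 = 0.331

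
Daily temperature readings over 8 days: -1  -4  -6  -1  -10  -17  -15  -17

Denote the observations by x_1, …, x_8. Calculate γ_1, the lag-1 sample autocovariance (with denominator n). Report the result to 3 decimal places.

21.857

Mean x̄ = (-1 − 4 − 6 − 1 − 10 − 17 − 15 − 17)/8 = -8.8750
Deviations: 7.8750, 4.8750, 2.8750, 7.8750, -1.1250, -8.1250, -6.1250, -8.1250
Σ_{t=1}^{7}(x_t−x̄)(x_{t+1}−x̄) = 174.8594
γ_1 = 174.8594 / 8 = 21.857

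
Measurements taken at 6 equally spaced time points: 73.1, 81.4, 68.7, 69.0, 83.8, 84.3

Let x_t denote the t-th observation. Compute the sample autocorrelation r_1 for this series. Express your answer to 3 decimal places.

0.024

Mean x̄ = (73.1 + 81.4 + 68.7 + 69.0 + 83.8 + 84.3)/6 = 76.7167
Deviations from mean: -3.6167, 4.6833, -8.0167, -7.7167, 7.0833, 7.5833
Numerator Σ_{t=1}^{5}(x_t−x̄)(x_{t+1}−x̄) = 6.4347
Denominator Σ(x_t−x̄)² = 266.5083
r_1 = 6.4347 / 266.5083 = 0.024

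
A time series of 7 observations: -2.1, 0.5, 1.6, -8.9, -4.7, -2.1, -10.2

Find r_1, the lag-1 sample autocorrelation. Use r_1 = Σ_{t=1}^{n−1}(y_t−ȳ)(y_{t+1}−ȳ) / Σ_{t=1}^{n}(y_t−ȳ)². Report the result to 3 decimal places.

-0.044

Mean ȳ = (-2.1 + 0.5 + 1.6 − 8.9 − 4.7 − 2.1 − 10.2)/7 = -3.7000
Deviations from mean: 1.6000, 4.2000, 5.3000, -5.2000, -1.0000, 1.6000, -6.5000
Numerator Σ_{t=1}^{6}(y_t−ȳ)(y_{t+1}−ȳ) = -5.3800
Denominator Σ(y_t−ȳ)² = 121.1400
r_1 = -5.3800 / 121.1400 = -0.044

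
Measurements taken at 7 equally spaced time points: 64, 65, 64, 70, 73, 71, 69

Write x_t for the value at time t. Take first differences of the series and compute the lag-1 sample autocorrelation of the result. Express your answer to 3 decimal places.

First differences Δx: 1, -1, 6, 3, -2, -2
Mean of differences = 0.8333
Numerator Σ(Δx_t−Δx̄)(Δx_{t+1}−Δx̄) = 3.3056
Denominator Σ(Δx_t−Δx̄)² = 50.8333
r_1(Δx) = 3.3056 / 50.8333 = 0.065

0.065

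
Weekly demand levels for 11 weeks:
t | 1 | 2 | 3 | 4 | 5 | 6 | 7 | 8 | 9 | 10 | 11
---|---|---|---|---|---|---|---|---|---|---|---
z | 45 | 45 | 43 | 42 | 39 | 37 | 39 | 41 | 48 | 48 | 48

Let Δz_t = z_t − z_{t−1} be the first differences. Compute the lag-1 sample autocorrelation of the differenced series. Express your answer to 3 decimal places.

0.324

First differences Δz: 0, -2, -1, -3, -2, 2, 2, 7, 0, 0
Mean of differences = 0.3000
Numerator Σ(Δz_t−Δz̄)(Δz_{t+1}−Δz̄) = 24.0100
Denominator Σ(Δz_t−Δz̄)² = 74.1000
r_1(Δz) = 24.0100 / 74.1000 = 0.324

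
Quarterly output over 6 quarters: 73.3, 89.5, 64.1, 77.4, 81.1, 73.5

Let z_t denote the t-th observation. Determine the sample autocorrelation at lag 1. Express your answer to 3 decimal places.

Mean z̄ = (73.3 + 89.5 + 64.1 + 77.4 + 81.1 + 73.5)/6 = 76.4833
Deviations from mean: -3.1833, 13.0167, -12.3833, 0.9167, 4.6167, -2.9833
Σ(z_t−z̄)(z_{t+1}−z̄) = (-41.4364) + (-161.1897) + (-11.3514) + (4.2319) + (-13.7731) = -223.5186
Denominator Σ(z_t−z̄)² = 363.9683
r_1 = -223.5186 / 363.9683 = -0.614

-0.614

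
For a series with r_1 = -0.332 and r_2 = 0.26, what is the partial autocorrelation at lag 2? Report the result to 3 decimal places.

0.168

φ_{22} = (r_2 − r_1²) / (1 − r_1²)
r_1² = (-0.332)² = 0.110224
Numerator = 0.26 − 0.1102 = 0.1498; denominator = 1 − 0.1102 = 0.8898
φ_{22} = 0.1498 / 0.8898 = 0.168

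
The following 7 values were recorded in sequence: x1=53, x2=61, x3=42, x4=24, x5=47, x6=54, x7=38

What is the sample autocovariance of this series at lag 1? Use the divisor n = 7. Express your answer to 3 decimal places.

Mean x̄ = (53 + 61 + 42 + 24 + 47 + 54 + 38)/7 = 45.5714
Deviations: 7.4286, 15.4286, -3.5714, -21.5714, 1.4286, 8.4286, -7.5714
Σ_{t=1}^{6}(x_t−x̄)(x_{t+1}−x̄) = 53.9592
γ_1 = 53.9592 / 7 = 7.708

7.708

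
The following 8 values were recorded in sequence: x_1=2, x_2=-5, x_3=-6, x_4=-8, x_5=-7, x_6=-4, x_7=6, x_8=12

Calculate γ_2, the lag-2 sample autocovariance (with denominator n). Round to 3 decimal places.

-2.797

Mean x̄ = (2 − 5 − 6 − 8 − 7 − 4 + 6 + 12)/8 = -1.2500
Σ_{t=1}^{6}(x_t−x̄)(x_{t+2}−x̄) = -22.3750
γ_2 = -22.3750 / 8 = -2.797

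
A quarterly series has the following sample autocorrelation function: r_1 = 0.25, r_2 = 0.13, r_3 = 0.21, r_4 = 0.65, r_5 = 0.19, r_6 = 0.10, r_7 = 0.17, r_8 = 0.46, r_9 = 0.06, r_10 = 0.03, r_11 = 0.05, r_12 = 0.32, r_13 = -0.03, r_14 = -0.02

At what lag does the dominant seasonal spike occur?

4

The largest autocorrelation is r_4 = 0.65, with weaker echoes at lags 8 (0.46) and 12 (0.32); the remaining lags stay at or below 0.25. The elevated value at lag 1 (0.25), dropping to 0.13 at lag 2, reflects decaying short-term dependence rather than seasonality.
The dominant spike at lag 4 indicates a seasonal period of 4.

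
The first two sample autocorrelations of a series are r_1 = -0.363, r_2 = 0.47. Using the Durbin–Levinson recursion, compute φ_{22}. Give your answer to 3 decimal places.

0.390

φ_{22} = (r_2 − r_1²) / (1 − r_1²)
r_1² = (-0.363)² = 0.131769
Numerator = 0.47 − 0.1318 = 0.3382; denominator = 1 − 0.1318 = 0.8682
φ_{22} = 0.3382 / 0.8682 = 0.390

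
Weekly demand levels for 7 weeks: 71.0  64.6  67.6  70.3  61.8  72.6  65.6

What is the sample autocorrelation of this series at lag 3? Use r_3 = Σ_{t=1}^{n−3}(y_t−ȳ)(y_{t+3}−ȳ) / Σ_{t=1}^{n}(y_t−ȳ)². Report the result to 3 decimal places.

0.233

Mean ȳ = (71.0 + 64.6 + 67.6 + 70.3 + 61.8 + 72.6 + 65.6)/7 = 67.6429
Deviations from mean: 3.3571, -3.0429, -0.0429, 2.6571, -5.8429, 4.9571, -2.0429
Numerator Σ_{t=1}^{4}(y_t−ȳ)(y_{t+3}−ȳ) = 21.0588
Denominator Σ(y_t−ȳ)² = 90.4771
r_3 = 21.0588 / 90.4771 = 0.233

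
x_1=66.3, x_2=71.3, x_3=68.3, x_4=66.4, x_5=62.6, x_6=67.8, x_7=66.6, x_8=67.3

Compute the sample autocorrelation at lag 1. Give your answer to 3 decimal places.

Mean x̄ = (66.3 + 71.3 + 68.3 + 66.4 + 62.6 + 67.8 + 66.6 + 67.3)/8 = 67.0750
Deviations from mean: -0.7750, 4.2250, 1.2250, -0.6750, -4.4750, 0.7250, -0.4750, 0.2250
Numerator Σ_{t=1}^{7}(x_t−x̄)(x_{t+1}−x̄) = 0.3994
Denominator Σ(x_t−x̄)² = 41.2350
r_1 = 0.3994 / 41.2350 = 0.010

0.010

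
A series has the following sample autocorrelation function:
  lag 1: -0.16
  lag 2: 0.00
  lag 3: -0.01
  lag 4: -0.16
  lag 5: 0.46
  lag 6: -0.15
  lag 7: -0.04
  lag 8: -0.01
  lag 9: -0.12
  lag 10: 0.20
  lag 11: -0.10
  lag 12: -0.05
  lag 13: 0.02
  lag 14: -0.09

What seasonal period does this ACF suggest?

5

The largest autocorrelation is r_5 = 0.46, with a weaker echo at lag 10 (0.20); the remaining lags stay at or below 0.02.
The dominant spike at lag 5 indicates a seasonal period of 5.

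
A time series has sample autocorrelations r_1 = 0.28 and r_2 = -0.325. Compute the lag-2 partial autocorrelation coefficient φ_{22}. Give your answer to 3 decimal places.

φ_{22} = (r_2 − r_1²) / (1 − r_1²)
r_1² = (0.28)² = 0.0784
Numerator = -0.325 − 0.0784 = -0.4034; denominator = 1 − 0.0784 = 0.9216
φ_{22} = -0.4034 / 0.9216 = -0.438

-0.438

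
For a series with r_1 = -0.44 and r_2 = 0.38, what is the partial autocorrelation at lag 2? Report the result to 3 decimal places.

φ_{22} = (r_2 − r_1²) / (1 − r_1²)
r_1² = (-0.44)² = 0.1936
Numerator = 0.38 − 0.1936 = 0.1864; denominator = 1 − 0.1936 = 0.8064
φ_{22} = 0.1864 / 0.8064 = 0.231

0.231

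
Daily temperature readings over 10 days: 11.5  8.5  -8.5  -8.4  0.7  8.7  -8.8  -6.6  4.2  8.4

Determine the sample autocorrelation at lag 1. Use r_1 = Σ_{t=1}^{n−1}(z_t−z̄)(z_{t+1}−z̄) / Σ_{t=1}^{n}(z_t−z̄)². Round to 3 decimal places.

Mean z̄ = (11.5 + 8.5 − 8.5 − 8.4 + 0.7 + 8.7 − 8.8 − 6.6 + 4.2 + 8.4)/10 = 0.9700
Numerator Σ_{t=1}^{9}(z_t−z̄)(z_{t+1}−z̄) = 95.1431
Denominator Σ(z_t−z̄)² = 623.2810
r_1 = 95.1431 / 623.2810 = 0.153

0.153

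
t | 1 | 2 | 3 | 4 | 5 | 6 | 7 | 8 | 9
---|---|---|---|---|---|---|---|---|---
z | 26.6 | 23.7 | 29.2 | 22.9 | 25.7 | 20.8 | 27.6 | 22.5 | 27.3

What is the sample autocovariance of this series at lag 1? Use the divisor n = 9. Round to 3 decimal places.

Mean z̄ = (26.6 + 23.7 + 29.2 + 22.9 + 25.7 + 20.8 + 27.6 + 22.5 + 27.3)/9 = 25.1444
Σ_{t=1}^{8}(z_t−z̄)(z_{t+1}−z̄) = -43.5853
γ_1 = -43.5853 / 9 = -4.843

-4.843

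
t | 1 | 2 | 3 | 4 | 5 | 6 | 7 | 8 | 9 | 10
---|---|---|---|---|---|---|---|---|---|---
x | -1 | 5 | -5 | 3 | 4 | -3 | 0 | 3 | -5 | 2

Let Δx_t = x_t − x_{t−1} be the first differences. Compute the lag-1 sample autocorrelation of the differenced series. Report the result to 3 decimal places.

-0.599

First differences Δx: 6, -10, 8, 1, -7, 3, 3, -8, 7
Mean of differences = 0.3333
Numerator Σ(Δx_t−Δx̄)(Δx_{t+1}−Δx̄) = -227.7778
Denominator Σ(Δx_t−Δx̄)² = 380.0000
r_1(Δx) = -227.7778 / 380.0000 = -0.599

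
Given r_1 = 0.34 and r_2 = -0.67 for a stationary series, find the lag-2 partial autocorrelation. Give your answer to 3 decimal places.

φ_{22} = (r_2 − r_1²) / (1 − r_1²)
r_1² = (0.34)² = 0.1156
Numerator = -0.67 − 0.1156 = -0.7856; denominator = 1 − 0.1156 = 0.8844
φ_{22} = -0.7856 / 0.8844 = -0.888

-0.888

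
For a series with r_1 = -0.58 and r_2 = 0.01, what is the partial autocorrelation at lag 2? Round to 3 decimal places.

φ_{22} = (r_2 − r_1²) / (1 − r_1²)
r_1² = (-0.58)² = 0.3364
Numerator = 0.01 − 0.3364 = -0.3264; denominator = 1 − 0.3364 = 0.6636
φ_{22} = -0.3264 / 0.6636 = -0.492

-0.492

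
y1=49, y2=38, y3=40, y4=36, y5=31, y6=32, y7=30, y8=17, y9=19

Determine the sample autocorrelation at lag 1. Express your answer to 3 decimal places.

Mean ȳ = (49 + 38 + 40 + 36 + 31 + 32 + 30 + 17 + 19)/9 = 32.4444
Numerator Σ_{t=1}^{8}(y_t−ȳ)(y_{t+1}−ȳ) = 402.8025
Denominator Σ(y_t−ȳ)² = 802.2222
r_1 = 402.8025 / 802.2222 = 0.502

0.502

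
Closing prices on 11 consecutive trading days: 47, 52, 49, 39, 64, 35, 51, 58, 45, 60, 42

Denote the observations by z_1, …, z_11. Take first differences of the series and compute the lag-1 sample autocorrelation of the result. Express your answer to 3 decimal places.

-0.711

First differences Δz: 5, -3, -10, 25, -29, 16, 7, -13, 15, -18
Mean of differences = -0.5000
Numerator Σ(Δz_t−Δz̄)(Δz_{t+1}−Δz̄) = -1864.2500
Denominator Σ(Δz_t−Δz̄)² = 2620.5000
r_1(Δz) = -1864.2500 / 2620.5000 = -0.711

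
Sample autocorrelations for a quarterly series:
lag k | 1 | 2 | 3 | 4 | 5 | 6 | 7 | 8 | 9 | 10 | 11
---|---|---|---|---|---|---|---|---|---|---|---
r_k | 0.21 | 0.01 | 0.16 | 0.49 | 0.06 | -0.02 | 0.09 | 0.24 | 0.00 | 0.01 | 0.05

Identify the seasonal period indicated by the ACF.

The largest autocorrelation is r_4 = 0.49, with a weaker echo at lag 8 (0.24); the remaining lags stay at or below 0.21. The elevated value at lag 1 (0.21), dropping to 0.01 at lag 2, reflects decaying short-term dependence rather than seasonality.
The dominant spike at lag 4 indicates a seasonal period of 4.

4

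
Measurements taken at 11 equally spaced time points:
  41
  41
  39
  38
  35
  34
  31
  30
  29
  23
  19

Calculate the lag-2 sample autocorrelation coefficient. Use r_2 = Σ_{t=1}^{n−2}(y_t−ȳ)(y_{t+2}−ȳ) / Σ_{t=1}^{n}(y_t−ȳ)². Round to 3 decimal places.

0.373

Mean ȳ = (41 + 41 + 39 + 38 + 35 + 34 + 31 + 30 + 29 + 23 + 19)/11 = 32.7273
Numerator Σ_{t=1}^{9}(y_t−ȳ)(y_{t+2}−ȳ) = 193.2149
Denominator Σ(y_t−ȳ)² = 518.1818
r_2 = 193.2149 / 518.1818 = 0.373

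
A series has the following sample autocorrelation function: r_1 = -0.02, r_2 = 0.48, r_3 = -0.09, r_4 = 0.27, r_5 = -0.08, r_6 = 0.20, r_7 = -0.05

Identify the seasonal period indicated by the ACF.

2

The largest autocorrelation is r_2 = 0.48, with weaker echoes at lags 4 (0.27) and 6 (0.20); the remaining lags stay at or below -0.02.
The dominant spike at lag 2 indicates a seasonal period of 2.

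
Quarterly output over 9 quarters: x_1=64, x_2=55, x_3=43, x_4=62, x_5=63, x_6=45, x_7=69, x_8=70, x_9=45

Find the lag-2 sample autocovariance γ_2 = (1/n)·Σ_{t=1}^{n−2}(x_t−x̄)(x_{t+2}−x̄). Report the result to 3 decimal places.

-53.247

Mean x̄ = (64 + 55 + 43 + 62 + 63 + 45 + 69 + 70 + 45)/9 = 57.3333
Σ_{t=1}^{7}(x_t−x̄)(x_{t+2}−x̄) = -479.2222
γ_2 = -479.2222 / 9 = -53.247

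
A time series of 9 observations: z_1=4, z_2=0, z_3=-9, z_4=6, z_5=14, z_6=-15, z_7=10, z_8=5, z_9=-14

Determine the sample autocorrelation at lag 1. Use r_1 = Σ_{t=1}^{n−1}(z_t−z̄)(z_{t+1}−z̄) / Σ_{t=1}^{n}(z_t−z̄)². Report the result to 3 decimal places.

Mean z̄ = (4 + 0 − 9 + 6 + 14 − 15 + 10 + 5 − 14)/9 = 0.1111
Numerator Σ_{t=1}^{8}(z_t−z̄)(z_{t+1}−z̄) = -351.2346
Denominator Σ(z_t−z̄)² = 874.8889
r_1 = -351.2346 / 874.8889 = -0.401

-0.401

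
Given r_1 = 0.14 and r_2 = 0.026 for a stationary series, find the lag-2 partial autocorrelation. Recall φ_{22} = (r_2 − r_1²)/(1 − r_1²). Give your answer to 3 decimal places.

0.007

φ_{22} = (r_2 − r_1²) / (1 − r_1²)
r_1² = (0.14)² = 0.0196
Numerator = 0.026 − 0.0196 = 0.0064; denominator = 1 − 0.0196 = 0.9804
φ_{22} = 0.0064 / 0.9804 = 0.007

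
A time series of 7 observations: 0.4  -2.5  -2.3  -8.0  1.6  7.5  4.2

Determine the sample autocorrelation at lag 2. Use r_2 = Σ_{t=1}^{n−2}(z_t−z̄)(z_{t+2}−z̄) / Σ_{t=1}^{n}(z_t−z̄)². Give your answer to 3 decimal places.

-0.242

Mean z̄ = (0.4 − 2.5 − 2.3 − 8.0 + 1.6 + 7.5 + 4.2)/7 = 0.1286
Deviations from mean: 0.2714, -2.6286, -2.4286, -8.1286, 1.4714, 7.3714, 4.0714
Numerator Σ_{t=1}^{5}(z_t−z̄)(z_{t+2}−z̄) = -36.7945
Denominator Σ(z_t−z̄)² = 152.0343
r_2 = -36.7945 / 152.0343 = -0.242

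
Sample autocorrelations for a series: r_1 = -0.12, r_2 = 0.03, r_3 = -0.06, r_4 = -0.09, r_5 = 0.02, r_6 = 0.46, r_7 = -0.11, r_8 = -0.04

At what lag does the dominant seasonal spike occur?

The largest autocorrelation is r_6 = 0.46; the remaining lags stay at or below 0.03.
The dominant spike at lag 6 indicates a seasonal period of 6.

6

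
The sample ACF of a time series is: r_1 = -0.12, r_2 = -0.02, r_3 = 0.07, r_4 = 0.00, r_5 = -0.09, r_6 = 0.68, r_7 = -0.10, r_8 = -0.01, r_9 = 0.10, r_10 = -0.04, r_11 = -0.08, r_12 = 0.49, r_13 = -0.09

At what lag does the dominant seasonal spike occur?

The largest autocorrelation is r_6 = 0.68, with a weaker echo at lag 12 (0.49); the remaining lags stay at or below 0.10.
The dominant spike at lag 6 indicates a seasonal period of 6.

6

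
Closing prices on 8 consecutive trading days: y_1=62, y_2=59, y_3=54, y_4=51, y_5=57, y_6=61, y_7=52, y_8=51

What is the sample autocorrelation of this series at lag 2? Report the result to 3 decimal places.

-0.590

Mean ȳ = (62 + 59 + 54 + 51 + 57 + 61 + 52 + 51)/8 = 55.8750
Deviations from mean: 6.1250, 3.1250, -1.8750, -4.8750, 1.1250, 5.1250, -3.8750, -4.8750
Σ(y_t−ȳ)(y_{t+2}−ȳ) = (-11.4844) + (-15.2344) + (-2.1094) + (-24.9844) + (-4.3594) + (-24.9844) = -83.1563
Denominator Σ(y_t−ȳ)² = 140.8750
r_2 = -83.1563 / 140.8750 = -0.590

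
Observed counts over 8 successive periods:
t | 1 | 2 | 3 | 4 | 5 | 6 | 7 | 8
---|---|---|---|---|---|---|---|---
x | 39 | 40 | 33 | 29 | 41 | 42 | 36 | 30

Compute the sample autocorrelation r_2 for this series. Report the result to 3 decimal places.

Mean x̄ = (39 + 40 + 33 + 29 + 41 + 42 + 36 + 30)/8 = 36.2500
Deviations from mean: 2.7500, 3.7500, -3.2500, -7.2500, 4.7500, 5.7500, -0.2500, -6.2500
Numerator Σ_{t=1}^{6}(x_t−x̄)(x_{t+2}−x̄) = -130.3750
Denominator Σ(x_t−x̄)² = 179.5000
r_2 = -130.3750 / 179.5000 = -0.726

-0.726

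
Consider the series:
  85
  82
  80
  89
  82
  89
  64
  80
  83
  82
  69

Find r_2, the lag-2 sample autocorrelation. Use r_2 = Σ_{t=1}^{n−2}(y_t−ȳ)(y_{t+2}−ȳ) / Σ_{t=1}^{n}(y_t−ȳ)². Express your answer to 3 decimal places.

-0.030

Mean ȳ = (85 + 82 + 80 + 89 + 82 + 89 + 64 + 80 + 83 + 82 + 69)/11 = 80.4545
Numerator Σ_{t=1}^{9}(y_t−ȳ)(y_{t+2}−ȳ) = -17.5950
Denominator Σ(y_t−ȳ)² = 582.7273
r_2 = -17.5950 / 582.7273 = -0.030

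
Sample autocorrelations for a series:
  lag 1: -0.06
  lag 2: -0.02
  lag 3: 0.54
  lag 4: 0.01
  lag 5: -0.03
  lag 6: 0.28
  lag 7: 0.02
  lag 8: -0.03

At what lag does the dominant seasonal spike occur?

3

The largest autocorrelation is r_3 = 0.54, with a weaker echo at lag 6 (0.28); the remaining lags stay at or below 0.02.
The dominant spike at lag 3 indicates a seasonal period of 3.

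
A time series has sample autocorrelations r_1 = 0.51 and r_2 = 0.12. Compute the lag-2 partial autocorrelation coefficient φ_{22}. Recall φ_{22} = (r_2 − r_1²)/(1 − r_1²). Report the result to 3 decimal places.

-0.189

φ_{22} = (r_2 − r_1²) / (1 − r_1²)
r_1² = (0.51)² = 0.2601
Numerator = 0.12 − 0.2601 = -0.1401; denominator = 1 − 0.2601 = 0.7399
φ_{22} = -0.1401 / 0.7399 = -0.189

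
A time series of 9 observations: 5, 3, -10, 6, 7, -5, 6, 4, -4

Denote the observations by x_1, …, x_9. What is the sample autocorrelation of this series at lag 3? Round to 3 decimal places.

0.571

Mean x̄ = (5 + 3 − 10 + 6 + 7 − 5 + 6 + 4 − 4)/9 = 1.3333
Σ(x_t−x̄)(x_{t+3}−x̄) = (17.1111) + (9.4444) + (71.7778) + (21.7778) + (15.1111) + (33.7778) = 169.0000
Denominator Σ(x_t−x̄)² = 296.0000
r_3 = 169.0000 / 296.0000 = 0.571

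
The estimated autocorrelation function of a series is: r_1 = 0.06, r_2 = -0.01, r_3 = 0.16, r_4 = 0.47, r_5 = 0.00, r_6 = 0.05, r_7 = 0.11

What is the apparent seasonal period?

4

The largest autocorrelation is r_4 = 0.47; the remaining lags stay at or below 0.16.
The dominant spike at lag 4 indicates a seasonal period of 4.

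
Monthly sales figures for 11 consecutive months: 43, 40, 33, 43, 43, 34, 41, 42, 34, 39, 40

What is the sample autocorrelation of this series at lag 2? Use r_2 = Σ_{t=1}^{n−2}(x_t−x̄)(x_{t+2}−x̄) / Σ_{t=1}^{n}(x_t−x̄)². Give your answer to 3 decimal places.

Mean x̄ = (43 + 40 + 33 + 43 + 43 + 34 + 41 + 42 + 34 + 39 + 40)/11 = 39.2727
Numerator Σ_{t=1}^{9}(x_t−x̄)(x_{t+2}−x̄) = -85.3306
Denominator Σ(x_t−x̄)² = 148.1818
r_2 = -85.3306 / 148.1818 = -0.576

-0.576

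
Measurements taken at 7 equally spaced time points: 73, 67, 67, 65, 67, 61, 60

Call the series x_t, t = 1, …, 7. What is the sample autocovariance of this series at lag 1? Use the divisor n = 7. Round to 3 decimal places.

4.294

Mean x̄ = (73 + 67 + 67 + 65 + 67 + 61 + 60)/7 = 65.7143
Σ_{t=1}^{6}(x_t−x̄)(x_{t+1}−x̄) = 30.0612
γ_1 = 30.0612 / 7 = 4.294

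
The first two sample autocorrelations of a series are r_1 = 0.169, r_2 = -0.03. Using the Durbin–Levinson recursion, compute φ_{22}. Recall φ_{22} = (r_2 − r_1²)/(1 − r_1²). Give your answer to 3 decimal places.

φ_{22} = (r_2 − r_1²) / (1 − r_1²)
r_1² = (0.169)² = 0.028561
Numerator = -0.03 − 0.0286 = -0.0586; denominator = 1 − 0.0286 = 0.9714
φ_{22} = -0.0586 / 0.9714 = -0.060

-0.060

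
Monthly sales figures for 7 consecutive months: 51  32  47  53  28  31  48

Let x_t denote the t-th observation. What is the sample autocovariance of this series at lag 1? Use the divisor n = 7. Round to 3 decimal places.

Mean x̄ = (51 + 32 + 47 + 53 + 28 + 31 + 48)/7 = 41.4286
Deviations: 9.5714, -9.4286, 5.5714, 11.5714, -13.4286, -10.4286, 6.5714
Σ_{t=1}^{6}(x_t−x̄)(x_{t+1}−x̄) = -162.1837
γ_1 = -162.1837 / 7 = -23.169

-23.169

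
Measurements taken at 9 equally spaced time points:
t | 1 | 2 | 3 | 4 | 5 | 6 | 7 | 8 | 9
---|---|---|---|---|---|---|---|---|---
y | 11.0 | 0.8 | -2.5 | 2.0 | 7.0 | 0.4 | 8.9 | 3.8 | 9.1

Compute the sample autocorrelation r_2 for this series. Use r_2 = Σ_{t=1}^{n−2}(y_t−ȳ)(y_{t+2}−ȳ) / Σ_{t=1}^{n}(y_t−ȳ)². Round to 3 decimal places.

-0.054

Mean ȳ = (11.0 + 0.8 − 2.5 + 2.0 + 7.0 + 0.4 + 8.9 + 3.8 + 9.1)/9 = 4.5000
Numerator Σ_{t=1}^{7}(y_t−ȳ)(y_{t+2}−ȳ) = -9.3900
Denominator Σ(y_t−ȳ)² = 175.2600
r_2 = -9.3900 / 175.2600 = -0.054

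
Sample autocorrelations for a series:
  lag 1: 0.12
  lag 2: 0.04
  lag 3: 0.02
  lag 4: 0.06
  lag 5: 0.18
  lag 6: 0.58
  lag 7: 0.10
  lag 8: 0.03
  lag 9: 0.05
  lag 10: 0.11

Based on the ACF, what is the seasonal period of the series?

6

The largest autocorrelation is r_6 = 0.58; the remaining lags stay at or below 0.18.
The dominant spike at lag 6 indicates a seasonal period of 6.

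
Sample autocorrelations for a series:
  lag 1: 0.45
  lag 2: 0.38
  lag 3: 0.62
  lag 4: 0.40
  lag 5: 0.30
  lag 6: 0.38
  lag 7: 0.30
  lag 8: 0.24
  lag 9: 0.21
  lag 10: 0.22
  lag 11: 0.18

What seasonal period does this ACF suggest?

3

The largest autocorrelation is r_3 = 0.62; the remaining lags stay at or below 0.45. The elevated value at lag 1 (0.45), dropping to 0.38 at lag 2, reflects decaying short-term dependence rather than seasonality.
The dominant spike at lag 3 indicates a seasonal period of 3.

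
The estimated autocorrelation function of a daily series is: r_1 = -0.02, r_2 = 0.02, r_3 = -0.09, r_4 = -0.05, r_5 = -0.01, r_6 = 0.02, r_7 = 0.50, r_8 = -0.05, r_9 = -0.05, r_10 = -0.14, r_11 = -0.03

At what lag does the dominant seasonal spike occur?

The largest autocorrelation is r_7 = 0.50; the remaining lags stay at or below 0.02.
The dominant spike at lag 7 indicates a seasonal period of 7.

7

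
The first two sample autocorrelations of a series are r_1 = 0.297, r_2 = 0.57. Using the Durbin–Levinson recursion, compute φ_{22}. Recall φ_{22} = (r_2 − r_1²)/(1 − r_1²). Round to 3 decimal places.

0.528

φ_{22} = (r_2 − r_1²) / (1 − r_1²)
r_1² = (0.297)² = 0.088209
Numerator = 0.57 − 0.0882 = 0.4818; denominator = 1 − 0.0882 = 0.9118
φ_{22} = 0.4818 / 0.9118 = 0.528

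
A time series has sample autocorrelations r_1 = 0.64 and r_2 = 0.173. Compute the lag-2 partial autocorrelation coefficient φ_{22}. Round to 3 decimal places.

-0.401

φ_{22} = (r_2 − r_1²) / (1 − r_1²)
r_1² = (0.64)² = 0.4096
Numerator = 0.173 − 0.4096 = -0.2366; denominator = 1 − 0.4096 = 0.5904
φ_{22} = -0.2366 / 0.5904 = -0.401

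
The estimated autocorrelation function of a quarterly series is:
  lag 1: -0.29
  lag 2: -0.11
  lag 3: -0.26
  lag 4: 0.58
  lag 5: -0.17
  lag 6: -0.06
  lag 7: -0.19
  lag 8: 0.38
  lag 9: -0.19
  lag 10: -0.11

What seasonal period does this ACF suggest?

4

The largest autocorrelation is r_4 = 0.58, with a weaker echo at lag 8 (0.38); the remaining lags stay at or below -0.06.
The dominant spike at lag 4 indicates a seasonal period of 4.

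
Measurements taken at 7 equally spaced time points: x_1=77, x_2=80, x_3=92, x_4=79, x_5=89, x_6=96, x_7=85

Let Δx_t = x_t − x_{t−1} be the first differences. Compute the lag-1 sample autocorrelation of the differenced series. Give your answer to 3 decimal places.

-0.482

First differences Δx: 3, 12, -13, 10, 7, -11
Mean of differences = 1.3333
Numerator Σ(Δx_t−Δx̄)(Δx_{t+1}−Δx̄) = -280.1111
Denominator Σ(Δx_t−Δx̄)² = 581.3333
r_1(Δx) = -280.1111 / 581.3333 = -0.482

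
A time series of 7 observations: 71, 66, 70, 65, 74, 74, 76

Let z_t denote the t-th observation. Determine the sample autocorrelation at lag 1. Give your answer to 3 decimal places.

0.154

Mean z̄ = (71 + 66 + 70 + 65 + 74 + 74 + 76)/7 = 70.8571
Deviations from mean: 0.1429, -4.8571, -0.8571, -5.8571, 3.1429, 3.1429, 5.1429
Numerator Σ_{t=1}^{6}(z_t−z̄)(z_{t+1}−z̄) = 16.1224
Denominator Σ(z_t−z̄)² = 104.8571
r_1 = 16.1224 / 104.8571 = 0.154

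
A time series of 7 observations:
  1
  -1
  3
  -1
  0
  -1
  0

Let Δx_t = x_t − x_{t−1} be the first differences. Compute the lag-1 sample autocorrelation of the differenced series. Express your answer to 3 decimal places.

First differences Δx: -2, 4, -4, 1, -1, 1
Mean of differences = -0.1667
Numerator Σ(Δx_t−Δx̄)(Δx_{t+1}−Δx̄) = -30.0278
Denominator Σ(Δx_t−Δx̄)² = 38.8333
r_1(Δx) = -30.0278 / 38.8333 = -0.773

-0.773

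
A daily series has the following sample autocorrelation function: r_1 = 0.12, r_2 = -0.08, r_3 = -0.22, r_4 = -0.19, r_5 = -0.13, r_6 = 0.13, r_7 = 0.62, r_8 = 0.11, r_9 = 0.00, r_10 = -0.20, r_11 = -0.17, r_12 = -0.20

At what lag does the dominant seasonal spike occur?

7

The largest autocorrelation is r_7 = 0.62; the remaining lags stay at or below 0.13.
The dominant spike at lag 7 indicates a seasonal period of 7.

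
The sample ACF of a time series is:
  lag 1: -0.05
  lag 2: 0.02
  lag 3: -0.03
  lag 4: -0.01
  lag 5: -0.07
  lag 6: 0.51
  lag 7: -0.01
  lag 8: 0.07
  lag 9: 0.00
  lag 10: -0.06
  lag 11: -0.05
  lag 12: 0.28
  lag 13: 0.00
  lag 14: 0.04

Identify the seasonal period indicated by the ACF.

The largest autocorrelation is r_6 = 0.51, with a weaker echo at lag 12 (0.28); the remaining lags stay at or below 0.07.
The dominant spike at lag 6 indicates a seasonal period of 6.

6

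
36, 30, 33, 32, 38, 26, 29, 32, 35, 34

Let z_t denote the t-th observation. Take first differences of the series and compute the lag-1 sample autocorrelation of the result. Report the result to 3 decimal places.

First differences Δz: -6, 3, -1, 6, -12, 3, 3, 3, -1
Mean of differences = -0.2222
Numerator Σ(Δz_t−Δz̄)(Δz_{t+1}−Δz̄) = -118.9383
Denominator Σ(Δz_t−Δz̄)² = 253.5556
r_1(Δz) = -118.9383 / 253.5556 = -0.469

-0.469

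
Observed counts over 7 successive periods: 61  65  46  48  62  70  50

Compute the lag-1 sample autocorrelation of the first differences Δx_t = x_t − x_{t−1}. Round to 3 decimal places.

First differences Δx: 4, -19, 2, 14, 8, -20
Mean of differences = -1.8333
Numerator Σ(Δx_t−Δx̄)(Δx_{t+1}−Δx̄) = -128.1944
Denominator Σ(Δx_t−Δx̄)² = 1020.8333
r_1(Δx) = -128.1944 / 1020.8333 = -0.126

-0.126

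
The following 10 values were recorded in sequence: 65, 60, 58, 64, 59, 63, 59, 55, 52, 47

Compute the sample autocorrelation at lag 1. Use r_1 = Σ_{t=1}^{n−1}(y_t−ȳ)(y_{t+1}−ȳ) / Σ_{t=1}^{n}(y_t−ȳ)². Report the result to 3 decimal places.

Mean ȳ = (65 + 60 + 58 + 64 + 59 + 63 + 59 + 55 + 52 + 47)/10 = 58.2000
Numerator Σ_{t=1}^{9}(y_t−ȳ)(y_{t+1}−ȳ) = 109.7600
Denominator Σ(y_t−ȳ)² = 281.6000
r_1 = 109.7600 / 281.6000 = 0.390

0.390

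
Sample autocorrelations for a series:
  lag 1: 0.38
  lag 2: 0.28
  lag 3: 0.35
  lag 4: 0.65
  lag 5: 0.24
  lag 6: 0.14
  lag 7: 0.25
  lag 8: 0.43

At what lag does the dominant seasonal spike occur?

4

The largest autocorrelation is r_4 = 0.65, with a weaker echo at lag 8 (0.43); the remaining lags stay at or below 0.38. The elevated value at lag 1 (0.38), dropping to 0.28 at lag 2, reflects decaying short-term dependence rather than seasonality.
The dominant spike at lag 4 indicates a seasonal period of 4.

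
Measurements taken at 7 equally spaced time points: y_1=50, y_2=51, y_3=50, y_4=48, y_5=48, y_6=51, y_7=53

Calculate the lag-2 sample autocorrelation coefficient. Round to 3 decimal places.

-0.502

Mean ȳ = (50 + 51 + 50 + 48 + 48 + 51 + 53)/7 = 50.1429
Deviations from mean: -0.1429, 0.8571, -0.1429, -2.1429, -2.1429, 0.8571, 2.8571
Numerator Σ_{t=1}^{5}(y_t−ȳ)(y_{t+2}−ȳ) = -9.4694
Denominator Σ(y_t−ȳ)² = 18.8571
r_2 = -9.4694 / 18.8571 = -0.502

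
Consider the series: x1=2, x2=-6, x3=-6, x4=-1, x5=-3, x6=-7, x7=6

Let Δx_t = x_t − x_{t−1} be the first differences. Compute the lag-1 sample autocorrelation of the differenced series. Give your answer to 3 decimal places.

-0.195

First differences Δx: -8, 0, 5, -2, -4, 13
Mean of differences = 0.6667
Numerator Σ(Δx_t−Δx̄)(Δx_{t+1}−Δx̄) = -53.7778
Denominator Σ(Δx_t−Δx̄)² = 275.3333
r_1(Δx) = -53.7778 / 275.3333 = -0.195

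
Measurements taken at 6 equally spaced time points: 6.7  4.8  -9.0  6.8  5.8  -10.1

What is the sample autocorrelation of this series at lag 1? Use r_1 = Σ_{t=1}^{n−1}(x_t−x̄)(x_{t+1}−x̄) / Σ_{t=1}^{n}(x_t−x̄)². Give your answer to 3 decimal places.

Mean x̄ = (6.7 + 4.8 − 9.0 + 6.8 + 5.8 − 10.1)/6 = 0.8333
Deviations from mean: 5.8667, 3.9667, -9.8333, 5.9667, 4.9667, -10.9333
Numerator Σ_{t=1}^{5}(x_t−x̄)(x_{t+1}−x̄) = -99.0744
Denominator Σ(x_t−x̄)² = 326.6533
r_1 = -99.0744 / 326.6533 = -0.303

-0.303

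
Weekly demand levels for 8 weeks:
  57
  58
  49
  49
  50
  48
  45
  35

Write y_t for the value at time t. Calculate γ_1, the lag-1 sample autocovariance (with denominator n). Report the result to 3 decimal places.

Mean ȳ = (57 + 58 + 49 + 49 + 50 + 48 + 45 + 35)/8 = 48.8750
Deviations: 8.1250, 9.1250, 0.1250, 0.1250, 1.1250, -0.8750, -3.8750, -13.8750
Σ_{t=1}^{7}(y_t−ȳ)(y_{t+1}−ȳ) = 131.6094
γ_1 = 131.6094 / 8 = 16.451

16.451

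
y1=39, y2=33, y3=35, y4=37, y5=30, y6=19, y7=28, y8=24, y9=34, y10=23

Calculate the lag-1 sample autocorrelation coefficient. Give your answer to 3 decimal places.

Mean ȳ = (39 + 33 + 35 + 37 + 30 + 19 + 28 + 24 + 34 + 23)/10 = 30.2000
Numerator Σ_{t=1}^{9}(y_t−ȳ)(y_{t+1}−ȳ) = 58.9600
Denominator Σ(y_t−ȳ)² = 389.6000
r_1 = 58.9600 / 389.6000 = 0.151

0.151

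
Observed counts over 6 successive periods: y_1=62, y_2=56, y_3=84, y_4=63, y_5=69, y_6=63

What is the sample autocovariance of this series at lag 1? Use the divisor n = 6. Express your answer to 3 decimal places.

-35.560

Mean ȳ = (62 + 56 + 84 + 63 + 69 + 63)/6 = 66.1667
Deviations: -4.1667, -10.1667, 17.8333, -3.1667, 2.8333, -3.1667
Σ_{t=1}^{5}(y_t−ȳ)(y_{t+1}−ȳ) = -213.3611
γ_1 = -213.3611 / 6 = -35.560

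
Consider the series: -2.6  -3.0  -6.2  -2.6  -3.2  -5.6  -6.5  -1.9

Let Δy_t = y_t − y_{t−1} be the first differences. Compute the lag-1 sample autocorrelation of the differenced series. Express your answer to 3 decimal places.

First differences Δy: -0.4, -3.2, 3.6, -0.6, -2.4, -0.9, 4.6
Mean of differences = 0.1000
Numerator Σ(Δy_t−Δȳ)(Δy_{t+1}−Δȳ) = -12.6000
Denominator Σ(Δy_t−Δȳ)² = 51.3800
r_1(Δy) = -12.6000 / 51.3800 = -0.245

-0.245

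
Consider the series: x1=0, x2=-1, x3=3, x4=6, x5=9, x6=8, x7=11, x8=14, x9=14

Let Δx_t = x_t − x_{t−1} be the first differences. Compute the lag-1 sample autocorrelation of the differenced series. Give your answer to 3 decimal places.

First differences Δx: -1, 4, 3, 3, -1, 3, 3, 0
Mean of differences = 1.7500
Numerator Σ(Δx_t−Δx̄)(Δx_{t+1}−Δx̄) = -9.3125
Denominator Σ(Δx_t−Δx̄)² = 29.5000
r_1(Δx) = -9.3125 / 29.5000 = -0.316

-0.316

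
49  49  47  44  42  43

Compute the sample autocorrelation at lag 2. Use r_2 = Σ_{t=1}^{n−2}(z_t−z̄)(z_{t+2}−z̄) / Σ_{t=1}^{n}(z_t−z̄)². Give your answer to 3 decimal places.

-0.033

Mean z̄ = (49 + 49 + 47 + 44 + 42 + 43)/6 = 45.6667
Numerator Σ_{t=1}^{4}(z_t−z̄)(z_{t+2}−z̄) = -1.5556
Denominator Σ(z_t−z̄)² = 47.3333
r_2 = -1.5556 / 47.3333 = -0.033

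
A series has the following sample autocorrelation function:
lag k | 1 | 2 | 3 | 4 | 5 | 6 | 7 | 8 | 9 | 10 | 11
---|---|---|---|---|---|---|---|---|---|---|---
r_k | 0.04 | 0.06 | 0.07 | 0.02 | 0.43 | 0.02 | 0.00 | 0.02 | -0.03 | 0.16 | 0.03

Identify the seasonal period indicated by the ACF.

5

The largest autocorrelation is r_5 = 0.43, with a weaker echo at lag 10 (0.16); the remaining lags stay at or below 0.07.
The dominant spike at lag 5 indicates a seasonal period of 5.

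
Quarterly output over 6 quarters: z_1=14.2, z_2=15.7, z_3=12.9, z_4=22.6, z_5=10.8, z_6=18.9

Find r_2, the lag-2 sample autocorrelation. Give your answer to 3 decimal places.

0.428

Mean z̄ = (14.2 + 15.7 + 12.9 + 22.6 + 10.8 + 18.9)/6 = 15.8500
Numerator Σ_{t=1}^{4}(z_t−z̄)(z_{t+2}−z̄) = 39.3400
Denominator Σ(z_t−z̄)² = 91.8150
r_2 = 39.3400 / 91.8150 = 0.428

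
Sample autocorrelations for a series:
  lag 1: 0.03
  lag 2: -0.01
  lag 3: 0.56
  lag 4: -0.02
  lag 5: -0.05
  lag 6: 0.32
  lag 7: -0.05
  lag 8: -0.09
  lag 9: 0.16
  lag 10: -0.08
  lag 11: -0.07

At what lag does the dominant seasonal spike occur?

3

The largest autocorrelation is r_3 = 0.56, with weaker echoes at lags 6 (0.32) and 9 (0.16); the remaining lags stay at or below 0.03.
The dominant spike at lag 3 indicates a seasonal period of 3.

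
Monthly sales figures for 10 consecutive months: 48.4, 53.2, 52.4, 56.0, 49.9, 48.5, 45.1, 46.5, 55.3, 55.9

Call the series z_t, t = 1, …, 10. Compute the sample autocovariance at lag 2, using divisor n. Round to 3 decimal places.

Mean z̄ = (48.4 + 53.2 + 52.4 + 56.0 + 49.9 + 48.5 + 45.1 + 46.5 + 55.3 + 55.9)/10 = 51.1200
Σ_{t=1}^{8}(z_t−z̄)(z_{t+2}−z̄) = -35.4768
γ_2 = -35.4768 / 10 = -3.548

-3.548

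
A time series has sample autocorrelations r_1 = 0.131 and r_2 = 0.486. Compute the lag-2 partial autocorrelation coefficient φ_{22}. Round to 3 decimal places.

0.477

φ_{22} = (r_2 − r_1²) / (1 − r_1²)
r_1² = (0.131)² = 0.017161
Numerator = 0.486 − 0.0172 = 0.4688; denominator = 1 − 0.0172 = 0.9828
φ_{22} = 0.4688 / 0.9828 = 0.477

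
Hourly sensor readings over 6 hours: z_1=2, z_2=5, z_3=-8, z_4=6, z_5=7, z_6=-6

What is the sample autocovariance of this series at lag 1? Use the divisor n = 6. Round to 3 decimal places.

Mean z̄ = (2 + 5 − 8 + 6 + 7 − 6)/6 = 1.0000
Σ_{t=1}^{5}(z_t−z̄)(z_{t+1}−z̄) = -89.0000
γ_1 = -89.0000 / 6 = -14.833

-14.833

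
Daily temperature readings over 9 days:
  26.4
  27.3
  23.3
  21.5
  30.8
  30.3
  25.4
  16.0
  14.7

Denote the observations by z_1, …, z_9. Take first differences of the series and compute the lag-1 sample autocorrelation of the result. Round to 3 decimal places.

First differences Δz: 0.9, -4.0, -1.8, 9.3, -0.5, -4.9, -9.4, -1.3
Mean of differences = -1.4625
Numerator Σ(Δz_t−Δz̄)(Δz_{t+1}−Δz̄) = 24.2748
Denominator Σ(Δz_t−Δz̄)² = 203.7388
r_1(Δz) = 24.2748 / 203.7388 = 0.119

0.119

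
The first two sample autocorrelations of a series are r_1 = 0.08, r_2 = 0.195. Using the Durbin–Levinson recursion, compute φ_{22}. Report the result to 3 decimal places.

0.190

φ_{22} = (r_2 − r_1²) / (1 − r_1²)
r_1² = (0.08)² = 0.0064
Numerator = 0.195 − 0.0064 = 0.1886; denominator = 1 − 0.0064 = 0.9936
φ_{22} = 0.1886 / 0.9936 = 0.190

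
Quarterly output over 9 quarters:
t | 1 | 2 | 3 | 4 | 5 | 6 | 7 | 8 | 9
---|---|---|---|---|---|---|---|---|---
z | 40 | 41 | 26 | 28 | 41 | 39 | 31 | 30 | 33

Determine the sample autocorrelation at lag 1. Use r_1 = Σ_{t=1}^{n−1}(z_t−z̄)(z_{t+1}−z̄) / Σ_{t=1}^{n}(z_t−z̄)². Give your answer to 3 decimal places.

Mean z̄ = (40 + 41 + 26 + 28 + 41 + 39 + 31 + 30 + 33)/9 = 34.3333
Numerator Σ_{t=1}^{8}(z_t−z̄)(z_{t+1}−z̄) = 28.5556
Denominator Σ(z_t−z̄)² = 284.0000
r_1 = 28.5556 / 284.0000 = 0.101

0.101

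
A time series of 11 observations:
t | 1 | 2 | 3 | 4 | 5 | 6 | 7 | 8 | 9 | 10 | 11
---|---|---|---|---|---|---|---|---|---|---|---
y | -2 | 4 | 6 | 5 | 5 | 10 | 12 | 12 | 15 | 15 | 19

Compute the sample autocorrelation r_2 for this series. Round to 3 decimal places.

0.391

Mean ȳ = (-2 + 4 + 6 + 5 + 5 + 10 + 12 + 12 + 15 + 15 + 19)/11 = 9.1818
Numerator Σ_{t=1}^{9}(y_t−ȳ)(y_{t+2}−ȳ) = 147.5702
Denominator Σ(y_t−ȳ)² = 377.6364
r_2 = 147.5702 / 377.6364 = 0.391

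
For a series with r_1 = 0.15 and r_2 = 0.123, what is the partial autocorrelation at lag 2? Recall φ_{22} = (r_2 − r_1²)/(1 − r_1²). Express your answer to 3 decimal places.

0.103

φ_{22} = (r_2 − r_1²) / (1 − r_1²)
r_1² = (0.15)² = 0.0225
Numerator = 0.123 − 0.0225 = 0.1005; denominator = 1 − 0.0225 = 0.9775
φ_{22} = 0.1005 / 0.9775 = 0.103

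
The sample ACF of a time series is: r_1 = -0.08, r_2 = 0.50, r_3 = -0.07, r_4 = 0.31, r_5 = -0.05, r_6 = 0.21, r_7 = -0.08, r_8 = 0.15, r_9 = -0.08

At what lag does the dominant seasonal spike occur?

The largest autocorrelation is r_2 = 0.50, with weaker echoes at lags 4 (0.31), 6 (0.21) and 8 (0.15); the remaining lags stay at or below -0.05.
The dominant spike at lag 2 indicates a seasonal period of 2.

2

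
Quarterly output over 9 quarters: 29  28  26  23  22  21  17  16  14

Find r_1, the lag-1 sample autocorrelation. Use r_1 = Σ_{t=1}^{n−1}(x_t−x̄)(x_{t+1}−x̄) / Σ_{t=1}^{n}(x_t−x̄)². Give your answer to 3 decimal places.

Mean x̄ = (29 + 28 + 26 + 23 + 22 + 21 + 17 + 16 + 14)/9 = 21.7778
Numerator Σ_{t=1}^{8}(x_t−x̄)(x_{t+1}−x̄) = 152.7284
Denominator Σ(x_t−x̄)² = 227.5556
r_1 = 152.7284 / 227.5556 = 0.671

0.671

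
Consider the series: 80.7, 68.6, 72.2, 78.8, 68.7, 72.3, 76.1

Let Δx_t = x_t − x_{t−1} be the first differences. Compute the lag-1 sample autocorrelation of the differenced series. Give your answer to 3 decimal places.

-0.325

First differences Δx: -12.1, 3.6, 6.6, -10.1, 3.6, 3.8
Mean of differences = -0.7667
Numerator Σ(Δx_t−Δx̄)(Δx_{t+1}−Δx̄) = -106.8911
Denominator Σ(Δx_t−Δx̄)² = 328.8133
r_1(Δx) = -106.8911 / 328.8133 = -0.325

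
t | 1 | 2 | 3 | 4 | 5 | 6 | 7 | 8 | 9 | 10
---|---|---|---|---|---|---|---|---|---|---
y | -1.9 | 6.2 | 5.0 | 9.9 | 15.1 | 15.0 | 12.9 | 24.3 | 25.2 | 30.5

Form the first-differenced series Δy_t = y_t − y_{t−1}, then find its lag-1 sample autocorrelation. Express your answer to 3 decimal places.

-0.490

First differences Δy: 8.1, -1.2, 4.9, 5.2, -0.1, -2.1, 11.4, 0.9, 5.3
Mean of differences = 3.6000
Numerator Σ(Δy_t−Δȳ)(Δy_{t+1}−Δȳ) = -80.7000
Denominator Σ(Δy_t−Δȳ)² = 164.7400
r_1(Δy) = -80.7000 / 164.7400 = -0.490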